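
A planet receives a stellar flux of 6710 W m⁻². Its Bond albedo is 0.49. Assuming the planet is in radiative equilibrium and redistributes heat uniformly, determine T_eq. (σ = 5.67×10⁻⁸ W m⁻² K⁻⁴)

T_eq ≈ 350 K

Energy balance: absorbed = emitted ⇒ πR²·S(1−A) = 4πR²·σT_eq⁴, so T_eq⁴ = S(1−A)/(4σ).
T_eq = [6710 × 0.51 / (4 × 5.67×10⁻⁸)]^(1/4) = (1.51×10¹⁰)^(1/4) = 350 K.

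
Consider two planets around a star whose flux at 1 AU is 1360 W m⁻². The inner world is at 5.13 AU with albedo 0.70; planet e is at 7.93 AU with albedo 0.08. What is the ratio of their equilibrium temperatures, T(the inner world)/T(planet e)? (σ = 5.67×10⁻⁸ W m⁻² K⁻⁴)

T_eq = [S₀(1−A)/(4σd²)]^(1/4), so T ∝ (1−A)^(1/4) / √d.
T₁ = [1360×0.30/(4×5.67×10⁻⁸×5.13²)]^(1/4) = 90.93 K.
T₂ = [1360×0.92/(4×5.67×10⁻⁸×7.93²)]^(1/4) = 96.78 K.

T₁/T₂ ≈ 0.940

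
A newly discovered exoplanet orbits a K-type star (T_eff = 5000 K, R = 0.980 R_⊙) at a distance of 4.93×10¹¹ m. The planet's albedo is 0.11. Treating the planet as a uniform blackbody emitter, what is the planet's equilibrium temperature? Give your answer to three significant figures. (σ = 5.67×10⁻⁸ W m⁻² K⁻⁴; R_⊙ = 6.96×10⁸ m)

R_⋆ = 0.980 × 6.96×10⁸ = 6.82×10⁸ m.
L = 4πR_⋆²σT_⋆⁴ = 4π(6.82×10⁸)² × 5.67×10⁻⁸ × (5000)⁴ = 2.07×10²⁶ W.
S = L/(4πd²) = 67.8 W m⁻².
Energy balance: absorbed = emitted ⇒ πR²·S(1−A) = 4πR²·σT_eq⁴, so T_eq⁴ = S(1−A)/(4σ).
T_eq = [67.8 × 0.89 / (4 × 5.67×10⁻⁸)]^(1/4) = (2.66×10⁸)^(1/4) = 128 K.

T_eq ≈ 128 K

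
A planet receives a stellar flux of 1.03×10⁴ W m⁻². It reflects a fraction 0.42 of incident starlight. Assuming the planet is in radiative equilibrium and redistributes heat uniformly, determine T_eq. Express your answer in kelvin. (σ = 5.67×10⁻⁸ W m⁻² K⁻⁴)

T_eq ≈ 403 K

Energy balance: absorbed = emitted ⇒ πR²·S(1−A) = 4πR²·σT_eq⁴, so T_eq⁴ = S(1−A)/(4σ).
T_eq = [1.03×10⁴ × 0.58 / (4 × 5.67×10⁻⁸)]^(1/4) = (2.63×10¹⁰)^(1/4) = 403 K.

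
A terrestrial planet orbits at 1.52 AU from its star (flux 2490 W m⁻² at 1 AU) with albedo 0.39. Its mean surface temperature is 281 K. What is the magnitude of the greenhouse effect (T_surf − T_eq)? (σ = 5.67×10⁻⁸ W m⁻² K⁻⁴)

ΔT ≈ 49.0 K

S = 2490/1.52² = 1078 W m⁻².
T_eq = [S(1−A)/(4σ)]^(1/4) = [1078×0.61/(4×5.67×10⁻⁸)]^(1/4) = 232.0 K.
ΔT = T_surf − T_eq = 281 − 232.0.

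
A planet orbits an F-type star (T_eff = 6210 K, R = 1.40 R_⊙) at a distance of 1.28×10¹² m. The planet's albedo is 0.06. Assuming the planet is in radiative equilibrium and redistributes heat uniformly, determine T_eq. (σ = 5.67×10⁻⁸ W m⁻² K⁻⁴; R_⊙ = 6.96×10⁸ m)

T_eq ≈ 119 K

R_⋆ = 1.40 × 6.96×10⁸ = 9.74×10⁸ m.
L = 4πR_⋆²σT_⋆⁴ = 4π(9.74×10⁸)² × 5.67×10⁻⁸ × (6210)⁴ = 1.01×10²⁷ W.
S = L/(4πd²) = 48.9 W m⁻².
Energy balance: absorbed = emitted ⇒ πR²·S(1−A) = 4πR²·σT_eq⁴, so T_eq⁴ = S(1−A)/(4σ).
T_eq = [48.9 × 0.94 / (4 × 5.67×10⁻⁸)]^(1/4) = (2.03×10⁸)^(1/4) = 119 K.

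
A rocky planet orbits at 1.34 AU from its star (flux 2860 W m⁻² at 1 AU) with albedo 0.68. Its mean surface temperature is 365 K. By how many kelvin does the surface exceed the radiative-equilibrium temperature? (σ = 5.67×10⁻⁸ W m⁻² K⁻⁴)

S = 2860/1.34² = 1593 W m⁻².
T_eq = [S(1−A)/(4σ)]^(1/4) = [1593×0.32/(4×5.67×10⁻⁸)]^(1/4) = 217.7 K.
ΔT = T_surf − T_eq = 365 − 217.7.

ΔT ≈ 147.3 K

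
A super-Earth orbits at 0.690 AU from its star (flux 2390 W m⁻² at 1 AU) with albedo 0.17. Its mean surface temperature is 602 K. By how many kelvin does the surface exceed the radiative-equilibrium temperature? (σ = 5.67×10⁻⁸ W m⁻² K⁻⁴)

ΔT ≈ 233.8 K

S = 2390/0.690² = 5020 W m⁻².
T_eq = [S(1−A)/(4σ)]^(1/4) = [5020×0.83/(4×5.67×10⁻⁸)]^(1/4) = 368.2 K.
ΔT = T_surf − T_eq = 602 − 368.2.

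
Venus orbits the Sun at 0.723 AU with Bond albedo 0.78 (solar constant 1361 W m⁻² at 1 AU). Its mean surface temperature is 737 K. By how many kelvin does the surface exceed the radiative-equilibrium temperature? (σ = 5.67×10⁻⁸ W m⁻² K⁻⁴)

S = 1361/0.723² = 2604 W m⁻².
T_eq = [S(1−A)/(4σ)]^(1/4) = [2604×0.22/(4×5.67×10⁻⁸)]^(1/4) = 224.2 K.
ΔT = T_surf − T_eq = 737 − 224.2.

ΔT ≈ 512.8 K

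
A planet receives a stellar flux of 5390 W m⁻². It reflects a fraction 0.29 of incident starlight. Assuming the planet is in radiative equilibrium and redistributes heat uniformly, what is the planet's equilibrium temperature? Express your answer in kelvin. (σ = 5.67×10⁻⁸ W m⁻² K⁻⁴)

T_eq ≈ 360 K

Energy balance: absorbed = emitted ⇒ πR²·S(1−A) = 4πR²·σT_eq⁴, so T_eq⁴ = S(1−A)/(4σ).
T_eq = [5390 × 0.71 / (4 × 5.67×10⁻⁸)]^(1/4) = (1.69×10¹⁰)^(1/4) = 360 K.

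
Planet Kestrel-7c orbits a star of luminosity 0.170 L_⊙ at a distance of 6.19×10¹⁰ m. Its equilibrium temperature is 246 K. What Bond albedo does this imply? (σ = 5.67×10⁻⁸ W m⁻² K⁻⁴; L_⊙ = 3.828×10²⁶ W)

A ≈ 0.39

L = 0.170 × 3.828×10²⁶ = 6.51×10²⁵ W.
Flux: S = L/(4πd²) = 6.51×10²⁵/(4π×(6.19×10¹⁰)²) = 1350 W m⁻².
From T_eq⁴ = S(1−A)/(4σ): 1−A = 4σT_eq⁴/S.
1−A = 4 × 5.67×10⁻⁸ × (246)⁴ / 1350 = 0.615.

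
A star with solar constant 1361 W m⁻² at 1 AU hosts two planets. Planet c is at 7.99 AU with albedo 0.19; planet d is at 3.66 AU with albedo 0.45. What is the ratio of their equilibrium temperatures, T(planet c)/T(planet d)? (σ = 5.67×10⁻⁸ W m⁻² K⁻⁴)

T₁/T₂ ≈ 0.746

T_eq = [S₀(1−A)/(4σd²)]^(1/4), so T ∝ (1−A)^(1/4) / √d.
T₁ = [1361×0.81/(4×5.67×10⁻⁸×7.99²)]^(1/4) = 93.41 K.
T₂ = [1361×0.55/(4×5.67×10⁻⁸×3.66²)]^(1/4) = 125.29 K.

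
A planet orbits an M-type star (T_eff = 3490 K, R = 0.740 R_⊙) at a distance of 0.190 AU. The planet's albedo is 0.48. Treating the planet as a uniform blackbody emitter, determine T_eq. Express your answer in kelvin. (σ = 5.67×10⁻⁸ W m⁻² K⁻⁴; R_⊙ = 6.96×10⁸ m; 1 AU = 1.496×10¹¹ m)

T_eq ≈ 282 K

R_⋆ = 0.740 × 6.96×10⁸ = 5.15×10⁸ m.
d = 0.190 AU = 2.84×10¹⁰ m.
L = 4πR_⋆²σT_⋆⁴ = 4π(5.15×10⁸)² × 5.67×10⁻⁸ × (3490)⁴ = 2.80×10²⁵ W.
S = L/(4πd²) = 2760 W m⁻².
Energy balance: absorbed = emitted ⇒ πR²·S(1−A) = 4πR²·σT_eq⁴, so T_eq⁴ = S(1−A)/(4σ).
T_eq = [2760 × 0.52 / (4 × 5.67×10⁻⁸)]^(1/4) = (6.33×10⁹)^(1/4) = 282 K.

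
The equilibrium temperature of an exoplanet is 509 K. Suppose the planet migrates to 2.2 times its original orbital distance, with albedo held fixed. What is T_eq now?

T_eq ≈ 343 K

T_eq ∝ L^(1/4) · d^(−1/2).
T′ = 509 / 2.2^(1/2) = 343 K.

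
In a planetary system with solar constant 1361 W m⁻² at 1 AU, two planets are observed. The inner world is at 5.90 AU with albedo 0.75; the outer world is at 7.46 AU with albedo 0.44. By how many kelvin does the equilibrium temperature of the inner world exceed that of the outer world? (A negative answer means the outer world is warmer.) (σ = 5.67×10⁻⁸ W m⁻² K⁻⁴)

T_eq = [S₀(1−A)/(4σd²)]^(1/4), so T ∝ (1−A)^(1/4) / √d.
T₁ = [1361×0.25/(4×5.67×10⁻⁸×5.90²)]^(1/4) = 81.02 K.
T₂ = [1361×0.56/(4×5.67×10⁻⁸×7.46²)]^(1/4) = 88.15 K.

ΔT ≈ -7.1 K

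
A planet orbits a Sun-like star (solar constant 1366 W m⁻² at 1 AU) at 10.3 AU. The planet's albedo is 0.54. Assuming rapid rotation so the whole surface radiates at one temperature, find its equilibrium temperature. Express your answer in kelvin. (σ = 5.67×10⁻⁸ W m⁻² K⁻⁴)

T_eq ≈ 71.5 K

Flux at 10.3 AU: S = 1366/10.3² = 12.9 W m⁻².
Energy balance: absorbed = emitted ⇒ πR²·S(1−A) = 4πR²·σT_eq⁴, so T_eq⁴ = S(1−A)/(4σ).
T_eq = [12.9 × 0.46 / (4 × 5.67×10⁻⁸)]^(1/4) = (2.61×10⁷)^(1/4) = 71.5 K.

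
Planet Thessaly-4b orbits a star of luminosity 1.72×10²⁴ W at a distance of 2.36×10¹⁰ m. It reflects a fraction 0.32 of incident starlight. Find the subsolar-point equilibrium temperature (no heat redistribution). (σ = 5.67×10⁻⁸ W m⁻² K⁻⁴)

Flux: S = L/(4πd²) = 1.72×10²⁴/(4π×(2.36×10¹⁰)²) = 246 W m⁻².
At the subsolar point the surface absorbs S(1−A) and emits σT⁴ per unit area — no factor of 4, since only the local patch is in balance.
T = [246 × 0.68 / 5.67×10⁻⁸]^(1/4) = (2.95×10⁹)^(1/4) = 233 K.

T_ss ≈ 233 K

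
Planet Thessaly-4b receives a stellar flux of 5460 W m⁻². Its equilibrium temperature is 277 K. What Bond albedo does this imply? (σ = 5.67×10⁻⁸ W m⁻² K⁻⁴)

A ≈ 0.76

From T_eq⁴ = S(1−A)/(4σ): 1−A = 4σT_eq⁴/S.
1−A = 4 × 5.67×10⁻⁸ × (277)⁴ / 5460 = 0.245.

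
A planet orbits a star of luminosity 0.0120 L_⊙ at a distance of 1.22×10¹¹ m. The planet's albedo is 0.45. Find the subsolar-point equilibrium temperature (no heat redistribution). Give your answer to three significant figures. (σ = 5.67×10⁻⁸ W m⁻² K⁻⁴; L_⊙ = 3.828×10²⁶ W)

T_ss ≈ 124 K

L = 0.0120 × 3.828×10²⁶ = 4.59×10²⁴ W.
Flux: S = L/(4πd²) = 4.59×10²⁴/(4π×(1.22×10¹¹)²) = 24.6 W m⁻².
At the subsolar point the surface absorbs S(1−A) and emits σT⁴ per unit area — no factor of 4, since only the local patch is in balance.
T = [24.6 × 0.55 / 5.67×10⁻⁸]^(1/4) = (2.38×10⁸)^(1/4) = 124 K.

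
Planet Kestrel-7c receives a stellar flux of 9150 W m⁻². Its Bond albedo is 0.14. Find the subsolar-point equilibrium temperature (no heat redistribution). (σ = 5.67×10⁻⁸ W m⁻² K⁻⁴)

T_ss ≈ 610 K

At the subsolar point the surface absorbs S(1−A) and emits σT⁴ per unit area — no factor of 4, since only the local patch is in balance.
T = [9150 × 0.86 / 5.67×10⁻⁸]^(1/4) = (1.39×10¹¹)^(1/4) = 610 K.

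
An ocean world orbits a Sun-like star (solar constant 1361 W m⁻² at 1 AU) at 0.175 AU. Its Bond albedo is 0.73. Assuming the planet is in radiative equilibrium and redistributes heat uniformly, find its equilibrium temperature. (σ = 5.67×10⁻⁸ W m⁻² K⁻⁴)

Flux at 0.175 AU: S = 1361/0.175² = 4.44×10⁴ W m⁻².
Energy balance: absorbed = emitted ⇒ πR²·S(1−A) = 4πR²·σT_eq⁴, so T_eq⁴ = S(1−A)/(4σ).
T_eq = [4.44×10⁴ × 0.27 / (4 × 5.67×10⁻⁸)]^(1/4) = (5.29×10¹⁰)^(1/4) = 480 K.

T_eq ≈ 480 K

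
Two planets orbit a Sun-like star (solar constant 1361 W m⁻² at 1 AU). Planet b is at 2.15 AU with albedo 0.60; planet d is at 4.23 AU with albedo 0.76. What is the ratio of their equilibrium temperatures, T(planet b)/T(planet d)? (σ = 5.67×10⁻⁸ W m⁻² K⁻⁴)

T_eq = [S₀(1−A)/(4σd²)]^(1/4), so T ∝ (1−A)^(1/4) / √d.
T₁ = [1361×0.40/(4×5.67×10⁻⁸×2.15²)]^(1/4) = 150.96 K.
T₂ = [1361×0.24/(4×5.67×10⁻⁸×4.23²)]^(1/4) = 94.72 K.

T₁/T₂ ≈ 1.594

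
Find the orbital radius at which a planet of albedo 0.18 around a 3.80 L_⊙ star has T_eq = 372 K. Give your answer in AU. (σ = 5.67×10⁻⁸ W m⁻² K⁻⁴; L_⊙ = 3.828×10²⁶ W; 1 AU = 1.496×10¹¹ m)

d ≈ 0.988 AU

L = 3.80 × 3.828×10²⁶ = 1.45×10²⁷ W.
From T_eq⁴ = L(1−A)/(16πσd²): d = √[L(1−A)/(16πσT_eq⁴)].
d = √[1.45×10²⁷ × 0.82 / (16π × 5.67×10⁻⁸ × (372)⁴)] = 1.48×10¹¹ m = 0.988 AU.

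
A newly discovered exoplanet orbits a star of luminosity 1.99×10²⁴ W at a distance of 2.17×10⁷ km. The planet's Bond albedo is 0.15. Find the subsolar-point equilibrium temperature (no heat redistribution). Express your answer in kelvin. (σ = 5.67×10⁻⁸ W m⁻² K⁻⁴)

d = 2.17×10⁷ km = 2.17×10¹⁰ m.
Flux: S = L/(4πd²) = 1.99×10²⁴/(4π×(2.17×10¹⁰)²) = 336 W m⁻².
At the subsolar point the surface absorbs S(1−A) and emits σT⁴ per unit area — no factor of 4, since only the local patch is in balance.
T = [336 × 0.85 / 5.67×10⁻⁸]^(1/4) = (5.04×10⁹)^(1/4) = 266 K.

T_ss ≈ 266 K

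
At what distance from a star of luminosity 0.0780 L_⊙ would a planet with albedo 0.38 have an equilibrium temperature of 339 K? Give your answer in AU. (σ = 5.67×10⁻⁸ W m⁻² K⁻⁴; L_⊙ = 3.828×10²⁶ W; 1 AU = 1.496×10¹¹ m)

d ≈ 0.148 AU

L = 0.0780 × 3.828×10²⁶ = 2.99×10²⁵ W.
From T_eq⁴ = L(1−A)/(16πσd²): d = √[L(1−A)/(16πσT_eq⁴)].
d = √[2.99×10²⁵ × 0.62 / (16π × 5.67×10⁻⁸ × (339)⁴)] = 2.22×10¹⁰ m = 0.148 AU.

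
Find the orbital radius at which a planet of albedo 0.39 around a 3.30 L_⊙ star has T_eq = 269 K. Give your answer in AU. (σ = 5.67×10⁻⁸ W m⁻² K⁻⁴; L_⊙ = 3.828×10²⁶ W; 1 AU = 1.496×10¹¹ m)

L = 3.30 × 3.828×10²⁶ = 1.26×10²⁷ W.
From T_eq⁴ = L(1−A)/(16πσd²): d = √[L(1−A)/(16πσT_eq⁴)].
d = √[1.26×10²⁷ × 0.61 / (16π × 5.67×10⁻⁸ × (269)⁴)] = 2.27×10¹¹ m = 1.52 AU.

d ≈ 1.52 AU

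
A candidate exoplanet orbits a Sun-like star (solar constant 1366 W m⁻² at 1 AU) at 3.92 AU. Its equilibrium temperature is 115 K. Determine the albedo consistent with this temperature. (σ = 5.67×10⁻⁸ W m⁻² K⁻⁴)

A ≈ 0.55

Flux at 3.92 AU: S = 1366/3.92² = 88.9 W m⁻².
From T_eq⁴ = S(1−A)/(4σ): 1−A = 4σT_eq⁴/S.
1−A = 4 × 5.67×10⁻⁸ × (115)⁴ / 88.9 = 0.446.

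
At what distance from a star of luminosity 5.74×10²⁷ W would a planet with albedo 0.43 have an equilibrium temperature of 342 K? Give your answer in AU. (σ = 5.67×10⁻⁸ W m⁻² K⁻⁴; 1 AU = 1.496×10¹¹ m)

d ≈ 1.94 AU

From T_eq⁴ = L(1−A)/(16πσd²): d = √[L(1−A)/(16πσT_eq⁴)].
d = √[5.74×10²⁷ × 0.57 / (16π × 5.67×10⁻⁸ × (342)⁴)] = 2.90×10¹¹ m = 1.94 AU.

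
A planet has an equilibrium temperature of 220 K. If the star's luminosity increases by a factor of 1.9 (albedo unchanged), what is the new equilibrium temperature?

T_eq ∝ L^(1/4) · d^(−1/2).
T′ = 220 × 1.9^(1/4) = 258 K.

T_eq ≈ 258 K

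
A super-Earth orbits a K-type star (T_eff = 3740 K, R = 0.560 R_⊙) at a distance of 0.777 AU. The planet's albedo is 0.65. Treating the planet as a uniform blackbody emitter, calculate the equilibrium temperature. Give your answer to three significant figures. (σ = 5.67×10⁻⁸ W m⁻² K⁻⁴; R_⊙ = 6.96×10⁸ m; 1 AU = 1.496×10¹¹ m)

T_eq ≈ 118 K

R_⋆ = 0.560 × 6.96×10⁸ = 3.90×10⁸ m.
d = 0.777 AU = 1.16×10¹¹ m.
L = 4πR_⋆²σT_⋆⁴ = 4π(3.90×10⁸)² × 5.67×10⁻⁸ × (3740)⁴ = 2.12×10²⁵ W.
S = L/(4πd²) = 125 W m⁻².
Energy balance: absorbed = emitted ⇒ πR²·S(1−A) = 4πR²·σT_eq⁴, so T_eq⁴ = S(1−A)/(4σ).
T_eq = [125 × 0.35 / (4 × 5.67×10⁻⁸)]^(1/4) = (1.92×10⁸)^(1/4) = 118 K.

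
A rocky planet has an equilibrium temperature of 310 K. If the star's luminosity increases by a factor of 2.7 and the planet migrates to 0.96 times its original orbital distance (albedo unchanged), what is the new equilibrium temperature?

T_eq ∝ L^(1/4) · d^(−1/2).
T′ = 310 × 2.7^(1/4) / 0.96^(1/2) = 406 K.

T_eq ≈ 406 K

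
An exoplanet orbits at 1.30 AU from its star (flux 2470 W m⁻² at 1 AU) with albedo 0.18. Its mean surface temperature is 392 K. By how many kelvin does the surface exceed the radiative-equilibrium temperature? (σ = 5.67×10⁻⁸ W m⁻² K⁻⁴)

S = 2470/1.30² = 1462 W m⁻².
T_eq = [S(1−A)/(4σ)]^(1/4) = [1462×0.82/(4×5.67×10⁻⁸)]^(1/4) = 269.6 K.
ΔT = T_surf − T_eq = 392 − 269.6.

ΔT ≈ 122.4 K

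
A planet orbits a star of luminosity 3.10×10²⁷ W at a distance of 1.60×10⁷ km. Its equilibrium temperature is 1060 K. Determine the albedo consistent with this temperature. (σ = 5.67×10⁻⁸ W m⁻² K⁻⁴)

d = 1.60×10⁷ km = 1.60×10¹⁰ m.
Flux: S = L/(4πd²) = 3.10×10²⁷/(4π×(1.60×10¹⁰)²) = 9.64×10⁵ W m⁻².
From T_eq⁴ = S(1−A)/(4σ): 1−A = 4σT_eq⁴/S.
1−A = 4 × 5.67×10⁻⁸ × (1060)⁴ / 9.64×10⁵ = 0.297.

A ≈ 0.70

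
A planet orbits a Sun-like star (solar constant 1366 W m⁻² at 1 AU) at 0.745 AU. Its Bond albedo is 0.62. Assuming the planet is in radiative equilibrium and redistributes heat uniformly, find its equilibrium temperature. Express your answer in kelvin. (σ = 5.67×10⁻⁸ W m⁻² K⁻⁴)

T_eq ≈ 253 K

Flux at 0.745 AU: S = 1366/0.745² = 2460 W m⁻².
Energy balance: absorbed = emitted ⇒ πR²·S(1−A) = 4πR²·σT_eq⁴, so T_eq⁴ = S(1−A)/(4σ).
T_eq = [2460 × 0.38 / (4 × 5.67×10⁻⁸)]^(1/4) = (4.12×10⁹)^(1/4) = 253 K.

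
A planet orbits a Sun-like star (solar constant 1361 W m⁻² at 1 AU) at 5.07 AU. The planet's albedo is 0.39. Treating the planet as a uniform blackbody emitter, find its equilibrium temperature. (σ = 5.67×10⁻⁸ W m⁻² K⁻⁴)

Flux at 5.07 AU: S = 1361/5.07² = 52.9 W m⁻².
Energy balance: absorbed = emitted ⇒ πR²·S(1−A) = 4πR²·σT_eq⁴, so T_eq⁴ = S(1−A)/(4σ).
T_eq = [52.9 × 0.61 / (4 × 5.67×10⁻⁸)]^(1/4) = (1.42×10⁸)^(1/4) = 109 K.

T_eq ≈ 109 K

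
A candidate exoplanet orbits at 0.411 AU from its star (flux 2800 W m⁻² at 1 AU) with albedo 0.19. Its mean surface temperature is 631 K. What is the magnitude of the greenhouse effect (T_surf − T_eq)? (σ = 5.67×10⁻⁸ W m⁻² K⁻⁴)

S = 2800/0.411² = 1.658×10⁴ W m⁻².
T_eq = [S(1−A)/(4σ)]^(1/4) = [1.658×10⁴×0.81/(4×5.67×10⁻⁸)]^(1/4) = 493.3 K.
ΔT = T_surf − T_eq = 631 − 493.3.

ΔT ≈ 137.7 K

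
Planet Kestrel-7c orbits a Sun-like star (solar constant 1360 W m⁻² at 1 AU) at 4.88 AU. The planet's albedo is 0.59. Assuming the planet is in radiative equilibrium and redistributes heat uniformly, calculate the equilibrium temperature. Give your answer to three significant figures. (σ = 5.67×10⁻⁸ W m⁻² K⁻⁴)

Flux at 4.88 AU: S = 1360/4.88² = 57.1 W m⁻².
Energy balance: absorbed = emitted ⇒ πR²·S(1−A) = 4πR²·σT_eq⁴, so T_eq⁴ = S(1−A)/(4σ).
T_eq = [57.1 × 0.41 / (4 × 5.67×10⁻⁸)]^(1/4) = (1.03×10⁸)^(1/4) = 101 K.

T_eq ≈ 101 K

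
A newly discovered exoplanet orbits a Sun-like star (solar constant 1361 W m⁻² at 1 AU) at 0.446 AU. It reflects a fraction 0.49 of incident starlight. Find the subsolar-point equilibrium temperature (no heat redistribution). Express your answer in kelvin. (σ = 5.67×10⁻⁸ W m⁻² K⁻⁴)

Flux at 0.446 AU: S = 1361/0.446² = 6840 W m⁻².
At the subsolar point the surface absorbs S(1−A) and emits σT⁴ per unit area — no factor of 4, since only the local patch is in balance.
T = [6840 × 0.51 / 5.67×10⁻⁸]^(1/4) = (6.15×10¹⁰)^(1/4) = 498 K.

T_ss ≈ 498 K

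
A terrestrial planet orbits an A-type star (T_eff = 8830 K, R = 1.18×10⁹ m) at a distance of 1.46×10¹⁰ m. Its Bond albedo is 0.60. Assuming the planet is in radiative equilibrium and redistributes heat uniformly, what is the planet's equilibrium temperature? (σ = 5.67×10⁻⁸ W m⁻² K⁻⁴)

T_eq ≈ 1410 K

L = 4πR_⋆²σT_⋆⁴ = 4π(1.18×10⁹)² × 5.67×10⁻⁸ × (8830)⁴ = 6.03×10²⁷ W.
S = L/(4πd²) = 2.25×10⁶ W m⁻².
Energy balance: absorbed = emitted ⇒ πR²·S(1−A) = 4πR²·σT_eq⁴, so T_eq⁴ = S(1−A)/(4σ).
T_eq = [2.25×10⁶ × 0.40 / (4 × 5.67×10⁻⁸)]^(1/4) = (3.97×10¹²)^(1/4) = 1410 K.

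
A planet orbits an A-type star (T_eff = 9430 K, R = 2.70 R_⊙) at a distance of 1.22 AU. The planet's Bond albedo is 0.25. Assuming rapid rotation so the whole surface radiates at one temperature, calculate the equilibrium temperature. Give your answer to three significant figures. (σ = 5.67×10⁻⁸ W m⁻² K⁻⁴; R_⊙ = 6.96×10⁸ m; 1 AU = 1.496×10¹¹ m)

R_⋆ = 2.70 × 6.96×10⁸ = 1.88×10⁹ m.
d = 1.22 AU = 1.83×10¹¹ m.
L = 4πR_⋆²σT_⋆⁴ = 4π(1.88×10⁹)² × 5.67×10⁻⁸ × (9430)⁴ = 1.99×10²⁸ W.
S = L/(4πd²) = 4.75×10⁴ W m⁻².
Energy balance: absorbed = emitted ⇒ πR²·S(1−A) = 4πR²·σT_eq⁴, so T_eq⁴ = S(1−A)/(4σ).
T_eq = [4.75×10⁴ × 0.75 / (4 × 5.67×10⁻⁸)]^(1/4) = (1.57×10¹¹)^(1/4) = 630 K.

T_eq ≈ 630 K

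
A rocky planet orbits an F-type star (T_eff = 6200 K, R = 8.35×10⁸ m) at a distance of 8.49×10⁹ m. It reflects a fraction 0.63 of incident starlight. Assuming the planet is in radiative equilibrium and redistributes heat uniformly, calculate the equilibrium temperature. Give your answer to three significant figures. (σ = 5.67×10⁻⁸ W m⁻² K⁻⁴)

T_eq ≈ 1070 K

L = 4πR_⋆²σT_⋆⁴ = 4π(8.35×10⁸)² × 5.67×10⁻⁸ × (6200)⁴ = 7.34×10²⁶ W.
S = L/(4πd²) = 8.10×10⁵ W m⁻².
Energy balance: absorbed = emitted ⇒ πR²·S(1−A) = 4πR²·σT_eq⁴, so T_eq⁴ = S(1−A)/(4σ).
T_eq = [8.10×10⁵ × 0.37 / (4 × 5.67×10⁻⁸)]^(1/4) = (1.32×10¹²)^(1/4) = 1070 K.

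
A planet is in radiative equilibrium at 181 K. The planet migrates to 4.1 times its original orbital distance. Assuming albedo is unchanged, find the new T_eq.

T_eq ∝ L^(1/4) · d^(−1/2).
T′ = 181 / 4.1^(1/2) = 89.4 K.

T_eq ≈ 89.4 K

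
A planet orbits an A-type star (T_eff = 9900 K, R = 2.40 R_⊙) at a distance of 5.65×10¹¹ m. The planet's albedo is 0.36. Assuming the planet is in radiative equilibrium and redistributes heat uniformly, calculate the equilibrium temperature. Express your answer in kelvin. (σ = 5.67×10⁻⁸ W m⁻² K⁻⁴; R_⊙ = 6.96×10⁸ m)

T_eq ≈ 340 K

R_⋆ = 2.40 × 6.96×10⁸ = 1.67×10⁹ m.
L = 4πR_⋆²σT_⋆⁴ = 4π(1.67×10⁹)² × 5.67×10⁻⁸ × (9900)⁴ = 1.91×10²⁸ W.
S = L/(4πd²) = 4760 W m⁻².
Energy balance: absorbed = emitted ⇒ πR²·S(1−A) = 4πR²·σT_eq⁴, so T_eq⁴ = S(1−A)/(4σ).
T_eq = [4760 × 0.64 / (4 × 5.67×10⁻⁸)]^(1/4) = (1.34×10¹⁰)^(1/4) = 340 K.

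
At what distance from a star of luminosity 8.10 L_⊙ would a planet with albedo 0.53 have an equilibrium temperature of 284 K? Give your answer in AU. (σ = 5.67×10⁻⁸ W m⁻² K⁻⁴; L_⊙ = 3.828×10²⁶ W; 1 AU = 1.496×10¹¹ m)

d ≈ 1.87 AU

L = 8.10 × 3.828×10²⁶ = 3.10×10²⁷ W.
From T_eq⁴ = L(1−A)/(16πσd²): d = √[L(1−A)/(16πσT_eq⁴)].
d = √[3.10×10²⁷ × 0.47 / (16π × 5.67×10⁻⁸ × (284)⁴)] = 2.80×10¹¹ m = 1.87 AU.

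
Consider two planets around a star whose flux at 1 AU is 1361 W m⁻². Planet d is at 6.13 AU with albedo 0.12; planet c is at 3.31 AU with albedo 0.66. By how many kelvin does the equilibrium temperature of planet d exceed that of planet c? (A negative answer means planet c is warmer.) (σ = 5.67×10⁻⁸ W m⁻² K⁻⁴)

T_eq = [S₀(1−A)/(4σd²)]^(1/4), so T ∝ (1−A)^(1/4) / √d.
T₁ = [1361×0.88/(4×5.67×10⁻⁸×6.13²)]^(1/4) = 108.88 K.
T₂ = [1361×0.34/(4×5.67×10⁻⁸×3.31²)]^(1/4) = 116.82 K.

ΔT ≈ -7.9 K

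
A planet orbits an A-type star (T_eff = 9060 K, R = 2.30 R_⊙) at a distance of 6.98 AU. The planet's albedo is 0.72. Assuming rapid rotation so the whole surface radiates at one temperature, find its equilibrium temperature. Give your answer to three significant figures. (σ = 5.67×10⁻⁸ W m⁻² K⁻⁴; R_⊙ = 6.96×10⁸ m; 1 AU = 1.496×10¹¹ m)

T_eq ≈ 182 K

R_⋆ = 2.30 × 6.96×10⁸ = 1.60×10⁹ m.
d = 6.98 AU = 1.04×10¹² m.
L = 4πR_⋆²σT_⋆⁴ = 4π(1.60×10⁹)² × 5.67×10⁻⁸ × (9060)⁴ = 1.23×10²⁸ W.
S = L/(4πd²) = 898 W m⁻².
Energy balance: absorbed = emitted ⇒ πR²·S(1−A) = 4πR²·σT_eq⁴, so T_eq⁴ = S(1−A)/(4σ).
T_eq = [898 × 0.28 / (4 × 5.67×10⁻⁸)]^(1/4) = (1.11×10⁹)^(1/4) = 182 K.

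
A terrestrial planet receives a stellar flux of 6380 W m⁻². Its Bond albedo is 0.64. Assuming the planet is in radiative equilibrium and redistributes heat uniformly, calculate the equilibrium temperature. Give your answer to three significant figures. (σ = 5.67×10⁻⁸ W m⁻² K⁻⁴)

Energy balance: absorbed = emitted ⇒ πR²·S(1−A) = 4πR²·σT_eq⁴, so T_eq⁴ = S(1−A)/(4σ).
T_eq = [6380 × 0.36 / (4 × 5.67×10⁻⁸)]^(1/4) = (1.01×10¹⁰)^(1/4) = 317 K.

T_eq ≈ 317 K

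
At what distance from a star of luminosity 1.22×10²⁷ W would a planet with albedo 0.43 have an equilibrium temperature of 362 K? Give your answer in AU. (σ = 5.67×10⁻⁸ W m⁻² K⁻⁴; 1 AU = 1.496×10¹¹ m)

From T_eq⁴ = L(1−A)/(16πσd²): d = √[L(1−A)/(16πσT_eq⁴)].
d = √[1.22×10²⁷ × 0.57 / (16π × 5.67×10⁻⁸ × (362)⁴)] = 1.19×10¹¹ m = 0.797 AU.

d ≈ 0.797 AU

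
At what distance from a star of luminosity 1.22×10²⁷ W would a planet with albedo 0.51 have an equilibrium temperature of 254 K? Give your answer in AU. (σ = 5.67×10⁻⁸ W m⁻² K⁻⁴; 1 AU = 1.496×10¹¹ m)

d ≈ 1.50 AU

From T_eq⁴ = L(1−A)/(16πσd²): d = √[L(1−A)/(16πσT_eq⁴)].
d = √[1.22×10²⁷ × 0.49 / (16π × 5.67×10⁻⁸ × (254)⁴)] = 2.24×10¹¹ m = 1.50 AU.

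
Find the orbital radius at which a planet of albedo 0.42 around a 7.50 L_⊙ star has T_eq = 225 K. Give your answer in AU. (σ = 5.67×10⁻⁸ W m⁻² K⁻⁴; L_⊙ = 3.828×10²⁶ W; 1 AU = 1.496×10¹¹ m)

L = 7.50 × 3.828×10²⁶ = 2.87×10²⁷ W.
From T_eq⁴ = L(1−A)/(16πσd²): d = √[L(1−A)/(16πσT_eq⁴)].
d = √[2.87×10²⁷ × 0.58 / (16π × 5.67×10⁻⁸ × (225)⁴)] = 4.77×10¹¹ m = 3.19 AU.

d ≈ 3.19 AU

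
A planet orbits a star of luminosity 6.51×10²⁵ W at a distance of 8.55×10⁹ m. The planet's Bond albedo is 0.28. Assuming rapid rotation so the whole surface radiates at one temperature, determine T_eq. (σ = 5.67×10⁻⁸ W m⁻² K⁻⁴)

T_eq ≈ 689 K

Flux: S = L/(4πd²) = 6.51×10²⁵/(4π×(8.55×10⁹)²) = 7.09×10⁴ W m⁻².
Energy balance: absorbed = emitted ⇒ πR²·S(1−A) = 4πR²·σT_eq⁴, so T_eq⁴ = S(1−A)/(4σ).
T_eq = [7.09×10⁴ × 0.72 / (4 × 5.67×10⁻⁸)]^(1/4) = (2.25×10¹¹)^(1/4) = 689 K.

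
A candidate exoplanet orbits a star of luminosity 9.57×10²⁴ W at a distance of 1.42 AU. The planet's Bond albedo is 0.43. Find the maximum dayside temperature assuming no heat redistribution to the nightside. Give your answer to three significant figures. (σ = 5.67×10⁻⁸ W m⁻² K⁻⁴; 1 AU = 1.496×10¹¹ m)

d = 1.42 AU = 2.12×10¹¹ m.
Flux: S = L/(4πd²) = 9.57×10²⁴/(4π×(2.12×10¹¹)²) = 16.9 W m⁻².
With no redistribution each surface element balances locally: S(1−A) = σT⁴.
T = [16.9 × 0.57 / 5.67×10⁻⁸]^(1/4) = (1.70×10⁸)^(1/4) = 114 K.

T_ss ≈ 114 K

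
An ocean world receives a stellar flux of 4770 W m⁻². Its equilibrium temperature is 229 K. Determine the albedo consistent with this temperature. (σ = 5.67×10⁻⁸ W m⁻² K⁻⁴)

From T_eq⁴ = S(1−A)/(4σ): 1−A = 4σT_eq⁴/S.
1−A = 4 × 5.67×10⁻⁸ × (229)⁴ / 4770 = 0.131.

A ≈ 0.87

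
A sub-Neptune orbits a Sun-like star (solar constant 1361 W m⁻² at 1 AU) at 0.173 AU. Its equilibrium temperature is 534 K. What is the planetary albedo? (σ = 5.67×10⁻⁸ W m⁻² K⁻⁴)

Flux at 0.173 AU: S = 1361/0.173² = 4.55×10⁴ W m⁻².
From T_eq⁴ = S(1−A)/(4σ): 1−A = 4σT_eq⁴/S.
1−A = 4 × 5.67×10⁻⁸ × (534)⁴ / 4.55×10⁴ = 0.406.

A ≈ 0.59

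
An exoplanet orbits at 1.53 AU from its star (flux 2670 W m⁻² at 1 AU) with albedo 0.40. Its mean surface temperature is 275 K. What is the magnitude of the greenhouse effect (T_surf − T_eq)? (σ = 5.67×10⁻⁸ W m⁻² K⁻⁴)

ΔT ≈ 40.6 K

S = 2670/1.53² = 1141 W m⁻².
T_eq = [S(1−A)/(4σ)]^(1/4) = [1141×0.60/(4×5.67×10⁻⁸)]^(1/4) = 234.4 K.
ΔT = T_surf − T_eq = 275 − 234.4.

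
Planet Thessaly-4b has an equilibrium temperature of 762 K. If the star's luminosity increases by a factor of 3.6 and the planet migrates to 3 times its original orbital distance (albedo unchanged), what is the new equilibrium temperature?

T_eq ∝ L^(1/4) · d^(−1/2).
T′ = 762 × 3.6^(1/4) / 3^(1/2) = 606 K.

T_eq ≈ 606 K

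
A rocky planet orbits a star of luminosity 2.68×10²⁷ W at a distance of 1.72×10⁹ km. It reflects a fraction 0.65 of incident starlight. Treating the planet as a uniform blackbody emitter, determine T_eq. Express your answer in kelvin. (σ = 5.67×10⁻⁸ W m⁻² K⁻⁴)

d = 1.72×10⁹ km = 1.72×10¹² m.
Flux: S = L/(4πd²) = 2.68×10²⁷/(4π×(1.72×10¹²)²) = 72.1 W m⁻².
Energy balance: absorbed = emitted ⇒ πR²·S(1−A) = 4πR²·σT_eq⁴, so T_eq⁴ = S(1−A)/(4σ).
T_eq = [72.1 × 0.35 / (4 × 5.67×10⁻⁸)]^(1/4) = (1.11×10⁸)^(1/4) = 103 K.

T_eq ≈ 103 K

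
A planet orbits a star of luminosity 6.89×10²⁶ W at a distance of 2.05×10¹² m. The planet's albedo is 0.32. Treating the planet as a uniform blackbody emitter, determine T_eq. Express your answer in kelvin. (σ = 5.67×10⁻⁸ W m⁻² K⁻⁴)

T_eq ≈ 79.1 K

Flux: S = L/(4πd²) = 6.89×10²⁶/(4π×(2.05×10¹²)²) = 13.0 W m⁻².
Energy balance: absorbed = emitted ⇒ πR²·S(1−A) = 4πR²·σT_eq⁴, so T_eq⁴ = S(1−A)/(4σ).
T_eq = [13.0 × 0.68 / (4 × 5.67×10⁻⁸)]^(1/4) = (3.91×10⁷)^(1/4) = 79.1 K.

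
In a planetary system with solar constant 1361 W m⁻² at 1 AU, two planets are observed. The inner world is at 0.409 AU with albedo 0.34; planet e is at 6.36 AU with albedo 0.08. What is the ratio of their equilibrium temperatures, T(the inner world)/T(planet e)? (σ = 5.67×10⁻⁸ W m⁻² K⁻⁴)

T_eq = [S₀(1−A)/(4σd²)]^(1/4), so T ∝ (1−A)^(1/4) / √d.
T₁ = [1361×0.66/(4×5.67×10⁻⁸×0.409²)]^(1/4) = 392.26 K.
T₂ = [1361×0.92/(4×5.67×10⁻⁸×6.36²)]^(1/4) = 108.09 K.

T₁/T₂ ≈ 3.629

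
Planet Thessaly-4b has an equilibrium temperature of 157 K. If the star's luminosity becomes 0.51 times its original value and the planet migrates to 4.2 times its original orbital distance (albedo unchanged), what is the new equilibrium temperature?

T_eq ∝ L^(1/4) · d^(−1/2).
T′ = 157 × 0.51^(1/4) / 4.2^(1/2) = 64.7 K.

T_eq ≈ 64.7 K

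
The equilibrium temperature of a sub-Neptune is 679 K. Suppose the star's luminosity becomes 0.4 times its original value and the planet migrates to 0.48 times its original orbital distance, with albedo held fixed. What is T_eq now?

T_eq ≈ 779 K

T_eq ∝ L^(1/4) · d^(−1/2).
T′ = 679 × 0.4^(1/4) / 0.48^(1/2) = 779 K.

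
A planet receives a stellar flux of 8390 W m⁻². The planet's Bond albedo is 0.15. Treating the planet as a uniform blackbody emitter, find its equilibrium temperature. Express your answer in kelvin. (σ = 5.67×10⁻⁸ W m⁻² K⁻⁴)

Energy balance: absorbed = emitted ⇒ πR²·S(1−A) = 4πR²·σT_eq⁴, so T_eq⁴ = S(1−A)/(4σ).
T_eq = [8390 × 0.85 / (4 × 5.67×10⁻⁸)]^(1/4) = (3.14×10¹⁰)^(1/4) = 421 K.

T_eq ≈ 421 K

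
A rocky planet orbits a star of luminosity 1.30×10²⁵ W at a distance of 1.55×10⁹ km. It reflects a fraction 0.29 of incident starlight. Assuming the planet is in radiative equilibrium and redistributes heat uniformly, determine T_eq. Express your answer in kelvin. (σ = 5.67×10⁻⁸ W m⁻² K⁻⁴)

T_eq ≈ 34.1 K

d = 1.55×10⁹ km = 1.55×10¹² m.
Flux: S = L/(4πd²) = 1.30×10²⁵/(4π×(1.55×10¹²)²) = 0.431 W m⁻².
Energy balance: absorbed = emitted ⇒ πR²·S(1−A) = 4πR²·σT_eq⁴, so T_eq⁴ = S(1−A)/(4σ).
T_eq = [0.431 × 0.71 / (4 × 5.67×10⁻⁸)]^(1/4) = (1.35×10⁶)^(1/4) = 34.1 K.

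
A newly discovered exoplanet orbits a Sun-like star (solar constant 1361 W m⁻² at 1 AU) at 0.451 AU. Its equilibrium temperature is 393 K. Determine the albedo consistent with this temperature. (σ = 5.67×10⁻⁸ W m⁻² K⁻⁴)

A ≈ 0.19

Flux at 0.451 AU: S = 1361/0.451² = 6690 W m⁻².
From T_eq⁴ = S(1−A)/(4σ): 1−A = 4σT_eq⁴/S.
1−A = 4 × 5.67×10⁻⁸ × (393)⁴ / 6690 = 0.809.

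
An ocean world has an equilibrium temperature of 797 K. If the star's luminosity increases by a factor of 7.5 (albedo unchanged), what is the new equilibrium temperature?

T_eq ∝ L^(1/4) · d^(−1/2).
T′ = 797 × 7.5^(1/4) = 1320 K.

T_eq ≈ 1320 K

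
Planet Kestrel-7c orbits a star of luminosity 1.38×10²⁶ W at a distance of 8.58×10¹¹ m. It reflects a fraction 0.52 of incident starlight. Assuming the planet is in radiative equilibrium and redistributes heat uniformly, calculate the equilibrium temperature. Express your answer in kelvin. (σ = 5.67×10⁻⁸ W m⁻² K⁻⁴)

Flux: S = L/(4πd²) = 1.38×10²⁶/(4π×(8.58×10¹¹)²) = 14.9 W m⁻².
Energy balance: absorbed = emitted ⇒ πR²·S(1−A) = 4πR²·σT_eq⁴, so T_eq⁴ = S(1−A)/(4σ).
T_eq = [14.9 × 0.48 / (4 × 5.67×10⁻⁸)]^(1/4) = (3.16×10⁷)^(1/4) = 75.0 K.

T_eq ≈ 75.0 K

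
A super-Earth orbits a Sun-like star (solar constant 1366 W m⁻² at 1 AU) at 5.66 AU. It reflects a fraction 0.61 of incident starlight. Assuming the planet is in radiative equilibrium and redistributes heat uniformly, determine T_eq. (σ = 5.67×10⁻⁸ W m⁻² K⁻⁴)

T_eq ≈ 92.5 K

Flux at 5.66 AU: S = 1366/5.66² = 42.6 W m⁻².
Energy balance: absorbed = emitted ⇒ πR²·S(1−A) = 4πR²·σT_eq⁴, so T_eq⁴ = S(1−A)/(4σ).
T_eq = [42.6 × 0.39 / (4 × 5.67×10⁻⁸)]^(1/4) = (7.33×10⁷)^(1/4) = 92.5 K.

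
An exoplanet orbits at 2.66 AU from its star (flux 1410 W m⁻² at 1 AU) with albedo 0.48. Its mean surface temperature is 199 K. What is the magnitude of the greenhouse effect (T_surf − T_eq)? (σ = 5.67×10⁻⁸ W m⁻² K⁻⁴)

ΔT ≈ 52.8 K

S = 1410/2.66² = 199.3 W m⁻².
T_eq = [S(1−A)/(4σ)]^(1/4) = [199.3×0.52/(4×5.67×10⁻⁸)]^(1/4) = 146.2 K.
ΔT = T_surf − T_eq = 199 − 146.2.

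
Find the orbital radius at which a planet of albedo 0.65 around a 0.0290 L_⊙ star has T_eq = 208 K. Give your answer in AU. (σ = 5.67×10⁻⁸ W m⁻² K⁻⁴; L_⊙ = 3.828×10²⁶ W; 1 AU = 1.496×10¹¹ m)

d ≈ 0.180 AU

L = 0.0290 × 3.828×10²⁶ = 1.11×10²⁵ W.
From T_eq⁴ = L(1−A)/(16πσd²): d = √[L(1−A)/(16πσT_eq⁴)].
d = √[1.11×10²⁵ × 0.35 / (16π × 5.67×10⁻⁸ × (208)⁴)] = 2.70×10¹⁰ m = 0.180 AU.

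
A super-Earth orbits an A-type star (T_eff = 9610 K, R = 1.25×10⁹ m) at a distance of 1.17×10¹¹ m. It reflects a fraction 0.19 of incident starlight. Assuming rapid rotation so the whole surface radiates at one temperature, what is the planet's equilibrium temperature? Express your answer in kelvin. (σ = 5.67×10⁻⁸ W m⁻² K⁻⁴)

T_eq ≈ 666 K

L = 4πR_⋆²σT_⋆⁴ = 4π(1.25×10⁹)² × 5.67×10⁻⁸ × (9610)⁴ = 9.50×10²⁷ W.
S = L/(4πd²) = 5.52×10⁴ W m⁻².
Energy balance: absorbed = emitted ⇒ πR²·S(1−A) = 4πR²·σT_eq⁴, so T_eq⁴ = S(1−A)/(4σ).
T_eq = [5.52×10⁴ × 0.81 / (4 × 5.67×10⁻⁸)]^(1/4) = (1.97×10¹¹)^(1/4) = 666 K.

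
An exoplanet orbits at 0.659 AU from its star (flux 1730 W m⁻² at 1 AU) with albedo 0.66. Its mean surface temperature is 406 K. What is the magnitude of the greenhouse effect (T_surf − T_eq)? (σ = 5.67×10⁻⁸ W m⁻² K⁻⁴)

ΔT ≈ 128.0 K

S = 1730/0.659² = 3984 W m⁻².
T_eq = [S(1−A)/(4σ)]^(1/4) = [3984×0.34/(4×5.67×10⁻⁸)]^(1/4) = 278.0 K.
ΔT = T_surf − T_eq = 406 − 278.0.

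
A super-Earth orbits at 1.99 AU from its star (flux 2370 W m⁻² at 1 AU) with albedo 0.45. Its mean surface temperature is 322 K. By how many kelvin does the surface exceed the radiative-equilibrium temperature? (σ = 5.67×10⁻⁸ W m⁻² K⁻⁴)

S = 2370/1.99² = 598.5 W m⁻².
T_eq = [S(1−A)/(4σ)]^(1/4) = [598.5×0.55/(4×5.67×10⁻⁸)]^(1/4) = 195.2 K.
ΔT = T_surf − T_eq = 322 − 195.2.

ΔT ≈ 126.8 K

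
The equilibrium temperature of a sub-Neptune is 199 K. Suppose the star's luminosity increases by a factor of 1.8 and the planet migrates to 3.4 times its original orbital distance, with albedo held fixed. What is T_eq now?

T_eq ≈ 125 K

T_eq ∝ L^(1/4) · d^(−1/2).
T′ = 199 × 1.8^(1/4) / 3.4^(1/2) = 125 K.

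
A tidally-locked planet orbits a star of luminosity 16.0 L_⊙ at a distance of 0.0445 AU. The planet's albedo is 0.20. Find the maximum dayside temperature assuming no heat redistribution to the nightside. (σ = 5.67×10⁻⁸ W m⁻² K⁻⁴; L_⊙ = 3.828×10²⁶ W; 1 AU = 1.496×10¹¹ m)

T_ss ≈ 3530 K

d = 0.0445 AU = 6.66×10⁹ m.
L = 16.0 × 3.828×10²⁶ = 6.12×10²⁷ W.
Flux: S = L/(4πd²) = 6.12×10²⁷/(4π×(6.66×10⁹)²) = 1.10×10⁷ W m⁻².
With no redistribution each surface element balances locally: S(1−A) = σT⁴.
T = [1.10×10⁷ × 0.80 / 5.67×10⁻⁸]^(1/4) = (1.55×10¹⁴)^(1/4) = 3530 K.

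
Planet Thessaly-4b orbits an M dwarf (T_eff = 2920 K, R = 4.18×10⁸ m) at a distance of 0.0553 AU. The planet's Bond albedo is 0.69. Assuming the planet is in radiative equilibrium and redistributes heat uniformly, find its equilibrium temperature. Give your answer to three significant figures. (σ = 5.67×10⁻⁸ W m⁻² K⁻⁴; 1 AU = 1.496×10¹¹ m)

d = 0.0553 AU = 8.27×10⁹ m.
L = 4πR_⋆²σT_⋆⁴ = 4π(4.18×10⁸)² × 5.67×10⁻⁸ × (2920)⁴ = 9.05×10²⁴ W.
S = L/(4πd²) = 1.05×10⁴ W m⁻².
Energy balance: absorbed = emitted ⇒ πR²·S(1−A) = 4πR²·σT_eq⁴, so T_eq⁴ = S(1−A)/(4σ).
T_eq = [1.05×10⁴ × 0.31 / (4 × 5.67×10⁻⁸)]^(1/4) = (1.44×10¹⁰)^(1/4) = 346 K.

T_eq ≈ 346 K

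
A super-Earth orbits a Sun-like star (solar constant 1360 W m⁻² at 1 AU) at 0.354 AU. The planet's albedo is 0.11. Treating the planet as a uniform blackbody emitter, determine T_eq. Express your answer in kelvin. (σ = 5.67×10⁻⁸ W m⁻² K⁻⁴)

Flux at 0.354 AU: S = 1360/0.354² = 1.09×10⁴ W m⁻².
Energy balance: absorbed = emitted ⇒ πR²·S(1−A) = 4πR²·σT_eq⁴, so T_eq⁴ = S(1−A)/(4σ).
T_eq = [1.09×10⁴ × 0.89 / (4 × 5.67×10⁻⁸)]^(1/4) = (4.26×10¹⁰)^(1/4) = 454 K.

T_eq ≈ 454 K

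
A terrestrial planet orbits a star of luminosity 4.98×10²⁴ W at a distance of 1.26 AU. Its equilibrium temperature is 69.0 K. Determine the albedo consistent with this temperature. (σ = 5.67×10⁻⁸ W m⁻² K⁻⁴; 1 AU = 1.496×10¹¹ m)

A ≈ 0.54

d = 1.26 AU = 1.88×10¹¹ m.
Flux: S = L/(4πd²) = 4.98×10²⁴/(4π×(1.88×10¹¹)²) = 11.2 W m⁻².
From T_eq⁴ = S(1−A)/(4σ): 1−A = 4σT_eq⁴/S.
1−A = 4 × 5.67×10⁻⁸ × (69.0)⁴ / 11.2 = 0.461.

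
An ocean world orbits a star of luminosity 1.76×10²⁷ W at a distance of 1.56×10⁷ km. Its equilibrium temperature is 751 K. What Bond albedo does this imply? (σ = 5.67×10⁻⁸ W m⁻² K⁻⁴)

d = 1.56×10⁷ km = 1.56×10¹⁰ m.
Flux: S = L/(4πd²) = 1.76×10²⁷/(4π×(1.56×10¹⁰)²) = 5.76×10⁵ W m⁻².
From T_eq⁴ = S(1−A)/(4σ): 1−A = 4σT_eq⁴/S.
1−A = 4 × 5.67×10⁻⁸ × (751)⁴ / 5.76×10⁵ = 0.125.

A ≈ 0.87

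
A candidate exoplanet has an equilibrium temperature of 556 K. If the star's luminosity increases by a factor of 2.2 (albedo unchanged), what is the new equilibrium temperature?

T_eq ≈ 677 K

T_eq ∝ L^(1/4) · d^(−1/2).
T′ = 556 × 2.2^(1/4) = 677 K.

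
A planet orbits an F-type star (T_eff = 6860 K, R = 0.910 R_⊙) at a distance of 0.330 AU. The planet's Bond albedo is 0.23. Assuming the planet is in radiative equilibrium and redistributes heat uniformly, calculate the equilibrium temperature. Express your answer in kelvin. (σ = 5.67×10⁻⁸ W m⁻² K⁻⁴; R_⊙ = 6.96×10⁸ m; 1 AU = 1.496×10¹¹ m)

T_eq ≈ 515 K

R_⋆ = 0.910 × 6.96×10⁸ = 6.33×10⁸ m.
d = 0.330 AU = 4.94×10¹⁰ m.
L = 4πR_⋆²σT_⋆⁴ = 4π(6.33×10⁸)² × 5.67×10⁻⁸ × (6860)⁴ = 6.33×10²⁶ W.
S = L/(4πd²) = 2.07×10⁴ W m⁻².
Energy balance: absorbed = emitted ⇒ πR²·S(1−A) = 4πR²·σT_eq⁴, so T_eq⁴ = S(1−A)/(4σ).
T_eq = [2.07×10⁴ × 0.77 / (4 × 5.67×10⁻⁸)]^(1/4) = (7.02×10¹⁰)^(1/4) = 515 K.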